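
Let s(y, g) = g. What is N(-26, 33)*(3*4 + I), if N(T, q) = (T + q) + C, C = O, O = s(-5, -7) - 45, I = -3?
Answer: -405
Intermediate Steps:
O = -52 (O = -7 - 45 = -52)
C = -52
N(T, q) = -52 + T + q (N(T, q) = (T + q) - 52 = -52 + T + q)
N(-26, 33)*(3*4 + I) = (-52 - 26 + 33)*(3*4 - 3) = -45*(12 - 3) = -45*9 = -405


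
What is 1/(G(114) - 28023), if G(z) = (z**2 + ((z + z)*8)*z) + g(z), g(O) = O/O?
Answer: 1/192910 ≈ 5.1838e-6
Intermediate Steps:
g(O) = 1
G(z) = 1 + 17*z**2 (G(z) = (z**2 + ((z + z)*8)*z) + 1 = (z**2 + ((2*z)*8)*z) + 1 = (z**2 + (16*z)*z) + 1 = (z**2 + 16*z**2) + 1 = 17*z**2 + 1 = 1 + 17*z**2)
1/(G(114) - 28023) = 1/((1 + 17*114**2) - 28023) = 1/((1 + 17*12996) - 28023) = 1/((1 + 220932) - 28023) = 1/(220933 - 28023) = 1/192910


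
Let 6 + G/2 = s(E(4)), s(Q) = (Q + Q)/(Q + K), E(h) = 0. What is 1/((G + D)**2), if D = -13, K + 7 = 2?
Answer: 1/625 ≈ 0.0016000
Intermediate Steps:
K = -5 (K = -7 + 2 = -5)
s(Q) = 2*Q/(-5 + Q) (s(Q) = (Q + Q)/(Q - 5) = (2*Q)/(-5 + Q) = 2*Q/(-5 + Q))
G = -12 (G = -12 + 2*(2*0/(-5 + 0)) = -12 + 2*(2*0/(-5)) = -12 + 2*(2*0*(-1/5)) = -12 + 2*0 = -12 + 0 = -12)
1/((G + D)**2) = 1/((-12 - 13)**2) = 1/((-25)**2) = 1/625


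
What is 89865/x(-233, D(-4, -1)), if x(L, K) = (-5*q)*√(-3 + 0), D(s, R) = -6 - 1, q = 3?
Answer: 1997*I*√3 ≈ 3458.9*I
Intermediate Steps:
D(s, R) = -7
x(L, K) = -15*I*√3 (x(L, K) = (-5*3)*√(-3 + 0) = -15*I*√3)
89865/x(-233, D(-4, -1)) = 89865/((-15*I*√3)) = 89865*(I*√3/45) = 1997*I*√3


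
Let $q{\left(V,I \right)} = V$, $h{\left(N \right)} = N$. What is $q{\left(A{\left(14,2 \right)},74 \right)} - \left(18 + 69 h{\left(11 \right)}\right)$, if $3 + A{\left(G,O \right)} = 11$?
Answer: $-769$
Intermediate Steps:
$A{\left(G,O \right)} = 8$ ($A{\left(G,O \right)} = -3 + 11 = 8$)
$q{\left(A{\left(14,2 \right)},74 \right)} - \left(18 + 69 h{\left(11 \right)}\right) = 8 - \left(18 + 69 \cdot 11\right) = 8 - \left(18 + 759\right) = 8 - 777 = -769$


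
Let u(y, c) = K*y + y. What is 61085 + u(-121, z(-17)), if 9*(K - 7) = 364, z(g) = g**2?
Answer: 497009/9 ≈ 55223.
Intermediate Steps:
K = 427/9 (K = 7 + (1/9)*364 = 7 + 364/9 = 427/9 ≈ 47.444)
u(y, c) = 436*y/9 (u(y, c) = 427*y/9 + y = 436*y/9)
61085 + u(-121, z(-17)) = 61085 + (436/9)*(-121) = 61085 - 52756/9 = 497009/9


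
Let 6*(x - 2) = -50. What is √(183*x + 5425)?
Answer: 3*√474 ≈ 65.315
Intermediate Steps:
x = -19/3 (x = 2 + (⅙)*(-50) = 2 - 25/3 = -19/3 ≈ -6.3333)
√(183*x + 5425) = √(183*(-19/3) + 5425) = √(-1159 + 5425) = √4266 = 3*√474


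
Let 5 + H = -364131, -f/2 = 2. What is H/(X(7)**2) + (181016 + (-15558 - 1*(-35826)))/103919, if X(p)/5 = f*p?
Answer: -4236935323/254601550 ≈ -16.641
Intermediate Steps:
f = -4 (f = -2*2 = -4)
H = -364136 (H = -5 - 364131 = -364136)
X(p) = -20*p (X(p) = 5*(-4*p) = -20*p)
H/(X(7)**2) + (181016 + (-15558 - 1*(-35826)))/103919 = -364136/((-20*7)**2) + (181016 + (-15558 - 1*(-35826)))/103919 = -364136/((-140)**2) + (181016 + (-15558 + 35826))*(1/103919) = -364136/19600 + (181016 + 20268)*(1/103919) = -364136*1/19600 + 201284*(1/103919) = -45517/2450 + 201284/103919 = -4236935323/254601550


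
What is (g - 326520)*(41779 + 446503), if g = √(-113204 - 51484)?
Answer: -159433838640 + 1953128*I*√10293 ≈ -1.5943e+11 + 1.9815e+8*I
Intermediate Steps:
g = 4*I*√10293 (g = √(-164688) = 4*I*√10293 ≈ 405.82*I)
(g - 326520)*(41779 + 446503) = (4*I*√10293 - 326520)*(41779 + 446503) = (-326520 + 4*I*√10293)*488282 = -159433838640 + 1953128*I*√10293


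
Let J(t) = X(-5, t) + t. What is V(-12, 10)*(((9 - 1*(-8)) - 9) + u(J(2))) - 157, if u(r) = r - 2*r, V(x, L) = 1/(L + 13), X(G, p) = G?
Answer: -3600/23 ≈ -156.52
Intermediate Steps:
V(x, L) = 1/(13 + L)
J(t) = -5 + t
u(r) = -r
V(-12, 10)*(((9 - 1*(-8)) - 9) + u(J(2))) - 157 = (((9 - 1*(-8)) - 9) - (-5 + 2))/(13 + 10) - 157 = (((9 + 8) - 9) - 1*(-3))/23 - 157 = ((17 - 9) + 3)/23 - 157 = (8 + 3)/23 - 157 = (1/23)*11 - 157 = 11/23 - 157 = -3600/23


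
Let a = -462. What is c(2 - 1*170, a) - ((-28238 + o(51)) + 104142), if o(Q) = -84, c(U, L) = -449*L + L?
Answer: 131156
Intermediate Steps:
c(U, L) = -448*L
c(2 - 1*170, a) - ((-28238 + o(51)) + 104142) = -448*(-462) - ((-28238 - 84) + 104142) = 206976 - (-28322 + 104142) = 206976 - 1*75820 = 206976 - 75820 = 131156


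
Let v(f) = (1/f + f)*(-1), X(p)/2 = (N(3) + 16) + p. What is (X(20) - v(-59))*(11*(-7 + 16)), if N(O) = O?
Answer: 110880/59 ≈ 1879.3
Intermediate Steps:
X(p) = 38 + 2*p (X(p) = 2*((3 + 16) + p) = 2*(19 + p) = 38 + 2*p)
v(f) = -f - 1/f (v(f) = (f + 1/f)*(-1) = -f - 1/f)
(X(20) - v(-59))*(11*(-7 + 16)) = ((38 + 2*20) - (-1*(-59) - 1/(-59)))*(11*(-7 + 16)) = ((38 + 40) - (59 - 1*(-1/59)))*(11*9) = (78 - (59 + 1/59))*99 = (78 - 1*3482/59)*99 = (78 - 3482/59)*99 = (1120/59)*99 = 110880/59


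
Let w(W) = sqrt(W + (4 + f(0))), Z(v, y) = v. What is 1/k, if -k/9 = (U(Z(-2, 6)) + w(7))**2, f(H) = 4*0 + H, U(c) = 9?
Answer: -23/11025 + sqrt(11)/2450 ≈ -0.00073244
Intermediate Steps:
f(H) = H (f(H) = 0 + H = H)
w(W) = sqrt(4 + W) (w(W) = sqrt(W + (4 + 0)) = sqrt(W + 4) = sqrt(4 + W))
k = -9*(9 + sqrt(11))**2 (k = -9*(9 + sqrt(4 + 7))**2 = -9*(9 + sqrt(11))**2 ≈ -1365.3)
1/k = 1/(-828 - 162*sqrt(11))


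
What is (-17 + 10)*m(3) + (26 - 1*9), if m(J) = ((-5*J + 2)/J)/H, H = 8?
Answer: 499/24 ≈ 20.792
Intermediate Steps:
m(J) = (2 - 5*J)/(8*J) (m(J) = ((-5*J + 2)/J)/8 = ((2 - 5*J)/J)*(⅛) = (2 - 5*J)/(8*J))
(-17 + 10)*m(3) + (26 - 1*9) = (-17 + 10)*((⅛)*(2 - 5*3)/3) + (26 - 1*9) = -7*(2 - 15)/(8*3) + (26 - 9) = -7*(-13)/(8*3) + 17 = -7*(-13/24) + 17 = 91/24 + 17 = 499/24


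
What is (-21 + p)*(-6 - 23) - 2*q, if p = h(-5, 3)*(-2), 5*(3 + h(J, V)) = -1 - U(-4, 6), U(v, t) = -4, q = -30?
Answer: 2649/5 ≈ 529.80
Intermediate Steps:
h(J, V) = -12/5 (h(J, V) = -3 + (-1 - 1*(-4))/5 = -3 + (-1 + 4)/5 = -3 + (⅕)*3 = -3 + ⅗ = -12/5)
p = 24/5 (p = -12/5*(-2) = 24/5 ≈ 4.8000)
(-21 + p)*(-6 - 23) - 2*q = (-21 + 24/5)*(-6 - 23) - 2*(-30) = -81/5*(-29) + 60 = 2349/5 + 60 = 2649/5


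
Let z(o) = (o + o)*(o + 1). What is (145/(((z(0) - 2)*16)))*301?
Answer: -43645/32 ≈ -1363.9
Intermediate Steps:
z(o) = 2*o*(1 + o) (z(o) = (2*o)*(1 + o) = 2*o*(1 + o))
(145/(((z(0) - 2)*16)))*301 = (145/(((2*0*(1 + 0) - 2)*16)))*301 = (145/(((2*0*1 - 2)*16)))*301 = (145/(((0 - 2)*16)))*301 = (145/((-2*16)))*301 = (145/(-32))*301 = (145*(-1/32))*301 = -145/32*301 = -43645/32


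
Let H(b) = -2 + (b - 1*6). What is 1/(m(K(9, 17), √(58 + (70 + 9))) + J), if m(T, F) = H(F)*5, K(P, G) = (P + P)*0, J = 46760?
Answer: 9344/436550995 - √137/436550995 ≈ 2.1377e-5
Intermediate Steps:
H(b) = -8 + b (H(b) = -2 + (b - 6) = -2 + (-6 + b) = -8 + b)
K(P, G) = 0 (K(P, G) = (2*P)*0 = 0)
m(T, F) = -40 + 5*F (m(T, F) = (-8 + F)*5 = -40 + 5*F)
1/(m(K(9, 17), √(58 + (70 + 9))) + J) = 1/((-40 + 5*√(58 + (70 + 9))) + 46760) = 1/((-40 + 5*√(58 + 79)) + 46760) = 1/((-40 + 5*√137) + 46760) = 1/(46720 + 5*√137)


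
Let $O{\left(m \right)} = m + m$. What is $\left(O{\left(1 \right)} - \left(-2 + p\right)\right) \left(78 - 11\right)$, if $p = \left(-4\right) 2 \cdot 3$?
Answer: $1876$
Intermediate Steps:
$O{\left(m \right)} = 2 m$
$p = -24$ ($p = \left(-8\right) 3 = -24$)
$\left(O{\left(1 \right)} - \left(-2 + p\right)\right) \left(78 - 11\right) = \left(2 \cdot 1 - \left(-2 - 24\right)\right) \left(78 - 11\right) = \left(2 - -26\right) 67 = \left(2 + 26\right) 67 = 28 \cdot 67 = 1876$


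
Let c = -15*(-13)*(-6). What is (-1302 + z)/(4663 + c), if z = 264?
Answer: -1038/3493 ≈ -0.29717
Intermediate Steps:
c = -1170 (c = 195*(-6) = -1170)
(-1302 + z)/(4663 + c) = (-1302 + 264)/(4663 - 1170) = -1038/3493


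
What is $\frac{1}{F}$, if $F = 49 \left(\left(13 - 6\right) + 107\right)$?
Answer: $\frac{1}{5586} \approx 0.00017902$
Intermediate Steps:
$F = 5586$ ($F = 49 \left(\left(13 - 6\right) + 107\right) = 49 \left(7 + 107\right) = 49 \cdot 114 = 5586$)
$\frac{1}{F} = \frac{1}{5586}$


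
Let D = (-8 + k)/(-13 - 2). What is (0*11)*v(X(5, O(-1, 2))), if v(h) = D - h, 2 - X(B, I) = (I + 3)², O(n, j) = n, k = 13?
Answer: 0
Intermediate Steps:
X(B, I) = 2 - (3 + I)² (X(B, I) = 2 - (I + 3)² = 2 - (3 + I)²)
D = -⅓ (D = (-8 + 13)/(-13 - 2) = 5/(-15) = 5*(-1/15) = -⅓ ≈ -0.33333)
v(h) = -⅓ - h
(0*11)*v(X(5, O(-1, 2))) = (0*11)*(-⅓ - (2 - (3 - 1)²)) = 0*(-⅓ - (2 - 1*2²)) = 0*(-⅓ - (2 - 1*4)) = 0*(-⅓ - (2 - 4)) = 0*(-⅓ - 1*(-2)) = 0*(-⅓ + 2) = 0*(5/3) = 0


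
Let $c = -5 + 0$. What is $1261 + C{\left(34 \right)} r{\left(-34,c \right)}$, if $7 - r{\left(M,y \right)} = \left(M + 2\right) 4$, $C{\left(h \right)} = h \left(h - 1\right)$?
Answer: $152731$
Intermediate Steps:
$c = -5$
$C{\left(h \right)} = h \left(-1 + h\right)$
$r{\left(M,y \right)} = -1 - 4 M$ ($r{\left(M,y \right)} = 7 - \left(M + 2\right) 4 = 7 - \left(2 + M\right) 4 = 7 - \left(8 + 4 M\right) = -1 - 4 M$)
$1261 + C{\left(34 \right)} r{\left(-34,c \right)} = 1261 + 34 \left(-1 + 34\right) \left(-1 - -136\right) = 1261 + 34 \cdot 33 \left(-1 + 136\right) = 1261 + 1122 \cdot 135 = 1261 + 151470 = 152731$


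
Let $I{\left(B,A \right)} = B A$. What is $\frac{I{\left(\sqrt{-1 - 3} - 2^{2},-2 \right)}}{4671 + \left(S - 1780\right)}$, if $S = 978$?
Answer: $\frac{8}{3869} - \frac{4 i}{3869} \approx 0.0020677 - 0.0010339 i$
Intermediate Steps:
$I{\left(B,A \right)} = A B$
$\frac{I{\left(\sqrt{-1 - 3} - 2^{2},-2 \right)}}{4671 + \left(S - 1780\right)} = \frac{\left(-2\right) \left(\sqrt{-1 - 3} - 2^{2}\right)}{4671 + \left(978 - 1780\right)} = \frac{\left(-2\right) \left(\sqrt{-4} - 4\right)}{4671 - 802} = \frac{\left(-2\right) \left(2 i - 4\right)}{3869} = - 2 \left(-4 + 2 i\right) \frac{1}{3869} = \left(8 - 4 i\right) \frac{1}{3869} = \frac{8}{3869} - \frac{4 i}{3869}$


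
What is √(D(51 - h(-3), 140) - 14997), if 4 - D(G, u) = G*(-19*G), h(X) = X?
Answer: √40411 ≈ 201.02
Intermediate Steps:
D(G, u) = 4 + 19*G² (D(G, u) = 4 - G*(-19*G) = 4 - (-19)*G² = 4 + 19*G²)
√(D(51 - h(-3), 140) - 14997) = √((4 + 19*(51 - 1*(-3))²) - 14997) = √((4 + 19*(51 + 3)²) - 14997) = √((4 + 19*54²) - 14997) = √((4 + 19*2916) - 14997) = √((4 + 55404) - 14997) = √(55408 - 14997) = √40411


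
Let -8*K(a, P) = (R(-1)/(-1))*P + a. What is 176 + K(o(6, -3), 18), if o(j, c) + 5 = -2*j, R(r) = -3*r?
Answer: 1479/8 ≈ 184.88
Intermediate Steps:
o(j, c) = -5 - 2*j
K(a, P) = -a/8 + 3*P/8 (K(a, P) = -((-3*(-1)/(-1))*P + a)/8 = -((3*(-1))*P + a)/8 = -(-3*P + a)/8 = -(a - 3*P)/8 = -a/8 + 3*P/8)
176 + K(o(6, -3), 18) = 176 + (-(-5 - 2*6)/8 + (3/8)*18) = 176 + (-(-5 - 12)/8 + 27/4) = 176 + (-1/8*(-17) + 27/4) = 176 + (17/8 + 27/4) = 176 + 71/8 = 1479/8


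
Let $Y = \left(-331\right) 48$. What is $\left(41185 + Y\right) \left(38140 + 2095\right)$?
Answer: $1017824795$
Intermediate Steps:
$Y = -15888$
$\left(41185 + Y\right) \left(38140 + 2095\right) = \left(41185 - 15888\right) \left(38140 + 2095\right) = 25297 \cdot 40235 = 1017824795$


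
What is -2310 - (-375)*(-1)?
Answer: -2685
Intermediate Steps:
-2310 - (-375)*(-1) = -2310 - 1*375 = -2310 - 375 = -2685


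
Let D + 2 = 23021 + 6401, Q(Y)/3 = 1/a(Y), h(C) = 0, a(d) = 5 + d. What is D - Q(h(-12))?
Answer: 147097/5 ≈ 29419.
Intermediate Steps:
Q(Y) = 3/(5 + Y)
D = 29420 (D = -2 + (23021 + 6401) = -2 + 29422 = 29420)
D - Q(h(-12)) = 29420 - 3/(5 + 0) = 29420 - 3/5 = 29420 - 1*⅗ = 29420 - ⅗ = 147097/5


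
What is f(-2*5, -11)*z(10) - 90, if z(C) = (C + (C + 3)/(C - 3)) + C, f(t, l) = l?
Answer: -2313/7 ≈ -330.43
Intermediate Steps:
z(C) = 2*C + (3 + C)/(-3 + C) (z(C) = (C + (3 + C)/(-3 + C)) + C = 2*C + (3 + C)/(-3 + C))
f(-2*5, -11)*z(10) - 90 = -11*(3 - 5*10 + 2*10**2)/(-3 + 10) - 90 = -11*(3 - 50 + 2*100)/7 - 90 = -11*(3 - 50 + 200)/7 - 90 = -11*153/7 - 90 = -1683/7 - 90 = -2313/7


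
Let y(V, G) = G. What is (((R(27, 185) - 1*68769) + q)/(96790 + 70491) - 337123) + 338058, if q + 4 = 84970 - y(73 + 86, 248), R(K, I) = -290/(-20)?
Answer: 312847397/334562 ≈ 935.10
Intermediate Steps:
R(K, I) = 29/2 (R(K, I) = -290*(-1/20) = 29/2)
q = 84718 (q = -4 + (84970 - 1*248) = -4 + (84970 - 248) = -4 + 84722 = 84718)
(((R(27, 185) - 1*68769) + q)/(96790 + 70491) - 337123) + 338058 = (((29/2 - 1*68769) + 84718)/(96790 + 70491) - 337123) + 338058 = (((29/2 - 68769) + 84718)/167281 - 337123) + 338058 = ((-137509/2 + 84718)*(1/167281) - 337123) + 338058 = ((31927/2)*(1/167281) - 337123) + 338058 = (31927/334562 - 337123) + 338058 = -112788513199/334562 + 338058 = 312847397/334562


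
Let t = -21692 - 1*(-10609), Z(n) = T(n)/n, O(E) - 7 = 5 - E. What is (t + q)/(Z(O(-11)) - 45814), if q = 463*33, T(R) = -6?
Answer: -24127/263432 ≈ -0.091587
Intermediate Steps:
O(E) = 12 - E (O(E) = 7 + (5 - E) = 12 - E)
Z(n) = -6/n
t = -11083 (t = -21692 + 10609 = -11083)
q = 15279
(t + q)/(Z(O(-11)) - 45814) = (-11083 + 15279)/(-6/(12 - 1*(-11)) - 45814) = 4196/(-6/(12 + 11) - 45814) = 4196/(-6/23 - 45814) = 4196/(-1053728/23) = 4196*(-23/1053728) = -24127/263432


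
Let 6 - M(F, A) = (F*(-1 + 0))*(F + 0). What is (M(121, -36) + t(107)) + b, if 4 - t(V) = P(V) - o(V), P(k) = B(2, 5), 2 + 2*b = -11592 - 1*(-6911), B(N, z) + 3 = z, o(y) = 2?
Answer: 24619/2 ≈ 12310.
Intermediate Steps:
B(N, z) = -3 + z
b = -4683/2 (b = -1 + (-11592 - 1*(-6911))/2 = -1 + (-11592 + 6911)/2 = -1 + (½)*(-4681) = -1 - 4681/2 = -4683/2 ≈ -2341.5)
P(k) = 2 (P(k) = -3 + 5 = 2)
t(V) = 4 (t(V) = 4 - (2 - 1*2) = 4 - (2 - 2) = 4 - 1*0 = 4 + 0 = 4)
M(F, A) = 6 + F² (M(F, A) = 6 - F*(-1 + 0)*(F + 0) = 6 - F*(-1)*F = 6 - (-F)*F = 6 - (-1)*F² = 6 + F²)
(M(121, -36) + t(107)) + b = ((6 + 121²) + 4) - 4683/2 = ((6 + 14641) + 4) - 4683/2 = (14647 + 4) - 4683/2 = 14651 - 4683/2 = 24619/2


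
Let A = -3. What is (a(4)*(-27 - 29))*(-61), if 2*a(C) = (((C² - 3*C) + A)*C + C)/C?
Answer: 3416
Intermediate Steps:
a(C) = (C + C*(-3 + C² - 3*C))/(2*C) (a(C) = ((((C² - 3*C) - 3)*C + C)/C)/2 = (((-3 + C² - 3*C)*C + C)/C)/2 = ((C*(-3 + C² - 3*C) + C)/C)/2 = ((C + C*(-3 + C² - 3*C))/C)/2 = (C + C*(-3 + C² - 3*C))/(2*C))
(a(4)*(-27 - 29))*(-61) = ((-1 + (½)*4² - 3/2*4)*(-27 - 29))*(-61) = ((-1 + (½)*16 - 6)*(-56))*(-61) = ((-1 + 8 - 6)*(-56))*(-61) = (1*(-56))*(-61) = -56*(-61) = 3416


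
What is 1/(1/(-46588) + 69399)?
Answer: 46588/3233160611 ≈ 1.4409e-5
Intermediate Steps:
1/(1/(-46588) + 69399) = 1/(-1/46588 + 69399) = 1/(3233160611/46588) = 46588/3233160611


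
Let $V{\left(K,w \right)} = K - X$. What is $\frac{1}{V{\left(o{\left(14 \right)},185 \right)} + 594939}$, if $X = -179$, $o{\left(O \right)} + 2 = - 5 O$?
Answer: $\frac{1}{595046} \approx 1.6805 \cdot 10^{-6}$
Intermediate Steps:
$o{\left(O \right)} = -2 - 5 O$
$V{\left(K,w \right)} = 179 + K$ ($V{\left(K,w \right)} = K - -179 = K + 179 = 179 + K$)
$\frac{1}{V{\left(o{\left(14 \right)},185 \right)} + 594939} = \frac{1}{\left(179 - 72\right) + 594939} = \frac{1}{107 + 594939} = \frac{1}{595046}$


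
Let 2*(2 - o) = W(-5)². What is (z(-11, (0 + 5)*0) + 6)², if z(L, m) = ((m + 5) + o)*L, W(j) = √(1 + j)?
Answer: 8649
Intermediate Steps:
o = 4 (o = 2 - (√(1 - 5))²/2 = 2 - (√(-4))²/2 = 2 - (2*I)²/2 = 2 - ½*(-4) = 2 + 2 = 4)
z(L, m) = L*(9 + m) (z(L, m) = ((m + 5) + 4)*L = ((5 + m) + 4)*L = (9 + m)*L = L*(9 + m))
(z(-11, (0 + 5)*0) + 6)² = (-11*(9 + (0 + 5)*0) + 6)² = (-11*(9 + 5*0) + 6)² = (-11*(9 + 0) + 6)² = (-11*9 + 6)² = (-99 + 6)² = (-93)² = 8649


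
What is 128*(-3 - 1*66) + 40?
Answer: -8792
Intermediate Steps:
128*(-3 - 1*66) + 40 = 128*(-3 - 66) + 40 = 128*(-69) + 40 = -8832 + 40 = -8792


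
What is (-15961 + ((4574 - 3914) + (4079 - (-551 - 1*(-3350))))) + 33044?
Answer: 19023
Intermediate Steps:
(-15961 + ((4574 - 3914) + (4079 - (-551 - 1*(-3350))))) + 33044 = (-15961 + (660 + (4079 - (-551 + 3350)))) + 33044 = (-15961 + (660 + (4079 - 1*2799))) + 33044 = (-15961 + (660 + (4079 - 2799))) + 33044 = (-15961 + (660 + 1280)) + 33044 = (-15961 + 1940) + 33044 = -14021 + 33044 = 19023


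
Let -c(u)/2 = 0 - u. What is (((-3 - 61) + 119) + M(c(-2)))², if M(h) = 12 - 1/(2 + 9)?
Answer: 541696/121 ≈ 4476.8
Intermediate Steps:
c(u) = 2*u (c(u) = -2*(0 - u) = -(-2)*u = 2*u)
M(h) = 131/11 (M(h) = 12 - 1/11 = 131/11)
(((-3 - 61) + 119) + M(c(-2)))² = (((-3 - 61) + 119) + 131/11)² = ((-64 + 119) + 131/11)² = (55 + 131/11)² = (736/11)² = 541696/121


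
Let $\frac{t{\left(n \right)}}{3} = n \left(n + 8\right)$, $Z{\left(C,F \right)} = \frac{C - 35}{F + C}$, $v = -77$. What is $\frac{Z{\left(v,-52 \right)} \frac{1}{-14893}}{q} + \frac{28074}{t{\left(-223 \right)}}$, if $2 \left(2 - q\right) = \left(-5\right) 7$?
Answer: $\frac{16305887438}{83543251545} \approx 0.19518$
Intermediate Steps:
$Z{\left(C,F \right)} = \frac{-35 + C}{C + F}$
$q = \frac{39}{2}$ ($q = 2 - \frac{\left(-5\right) 7}{2} = 2 - - \frac{35}{2} = 2 + \frac{35}{2} = \frac{39}{2} \approx 19.5$)
$t{\left(n \right)} = 3 n \left(8 + n\right)$ ($t{\left(n \right)} = 3 n \left(n + 8\right) = 3 n \left(8 + n\right)$)
$\frac{Z{\left(v,-52 \right)} \frac{1}{-14893}}{q} + \frac{28074}{t{\left(-223 \right)}} = \frac{\frac{-35 - 77}{-77 - 52} \frac{1}{-14893}}{\frac{39}{2}} + \frac{28074}{3 \left(-223\right) \left(8 - 223\right)} = \frac{1}{-129} \left(-112\right) \left(- \frac{1}{14893}\right) \frac{2}{39} + \frac{28074}{3 \left(-223\right) \left(-215\right)} = \left(- \frac{1}{129}\right) \left(-112\right) \left(- \frac{1}{14893}\right) \frac{2}{39} + \frac{28074}{143835} = \frac{112}{129} \left(- \frac{1}{14893}\right) \frac{2}{39} + 28074 \cdot \frac{1}{143835} = \left(- \frac{112}{1921197}\right) \frac{2}{39} + \frac{9358}{47945} = - \frac{224}{74926683} + \frac{9358}{47945} = \frac{16305887438}{83543251545}$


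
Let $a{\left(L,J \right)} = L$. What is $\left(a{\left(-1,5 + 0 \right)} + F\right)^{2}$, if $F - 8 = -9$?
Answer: $4$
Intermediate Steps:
$F = -1$ ($F = 8 - 9 = -1$)
$\left(a{\left(-1,5 + 0 \right)} + F\right)^{2} = \left(-1 - 1\right)^{2} = \left(-2\right)^{2} = 4$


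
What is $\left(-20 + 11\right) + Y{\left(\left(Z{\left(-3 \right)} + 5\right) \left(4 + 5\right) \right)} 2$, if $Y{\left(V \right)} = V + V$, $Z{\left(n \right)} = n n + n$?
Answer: $387$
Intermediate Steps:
$Z{\left(n \right)} = n + n^{2}$ ($Z{\left(n \right)} = n^{2} + n = n + n^{2}$)
$Y{\left(V \right)} = 2 V$
$\left(-20 + 11\right) + Y{\left(\left(Z{\left(-3 \right)} + 5\right) \left(4 + 5\right) \right)} 2 = \left(-20 + 11\right) + 2 \left(- 3 \left(1 - 3\right) + 5\right) \left(4 + 5\right) 2 = -9 + 2 \left(\left(-3\right) \left(-2\right) + 5\right) 9 \cdot 2 = -9 + 2 \left(6 + 5\right) 9 \cdot 2 = -9 + 2 \cdot 11 \cdot 9 \cdot 2 = -9 + 2 \cdot 99 \cdot 2 = -9 + 198 \cdot 2 = -9 + 396 = 387$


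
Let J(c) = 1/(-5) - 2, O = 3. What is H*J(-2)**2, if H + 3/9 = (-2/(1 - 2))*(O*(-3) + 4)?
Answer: -3751/75 ≈ -50.013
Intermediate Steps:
J(c) = -11/5 (J(c) = -1/5 - 2 = -11/5)
H = -31/3 (H = -1/3 + (-2/(1 - 2))*(3*(-3) + 4) = -1/3 + (-2/(1*(-1)))*(-9 + 4) = -1/3 - 2/(-1)*(-5) = -1/3 - 2*(-1)*(-5) = -1/3 + 2*(-5) = -1/3 - 10 = -31/3 ≈ -10.333)
H*J(-2)**2 = -31*(-11/5)**2/3 = -31/3*121/25 = -3751/75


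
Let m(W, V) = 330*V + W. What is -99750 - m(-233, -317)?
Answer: 5093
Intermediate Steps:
m(W, V) = W + 330*V
-99750 - m(-233, -317) = -99750 - (-233 + 330*(-317)) = -99750 - (-233 - 104610) = -99750 - 1*(-104843) = -99750 + 104843 = 5093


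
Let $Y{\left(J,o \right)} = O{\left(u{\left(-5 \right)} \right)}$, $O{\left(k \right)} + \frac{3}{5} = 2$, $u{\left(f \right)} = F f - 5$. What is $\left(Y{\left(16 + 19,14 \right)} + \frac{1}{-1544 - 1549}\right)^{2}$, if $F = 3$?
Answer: $\frac{468549316}{239166225} \approx 1.9591$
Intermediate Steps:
$u{\left(f \right)} = -5 + 3 f$ ($u{\left(f \right)} = 3 f - 5 = -5 + 3 f$)
$O{\left(k \right)} = \frac{7}{5}$ ($O{\left(k \right)} = - \frac{3}{5} + 2 = \frac{7}{5}$)
$Y{\left(J,o \right)} = \frac{7}{5}$
$\left(Y{\left(16 + 19,14 \right)} + \frac{1}{-1544 - 1549}\right)^{2} = \left(\frac{7}{5} + \frac{1}{-1544 - 1549}\right)^{2} = \left(\frac{7}{5} + \frac{1}{-3093}\right)^{2} = \left(\frac{7}{5} - \frac{1}{3093}\right)^{2} = \left(\frac{21646}{15465}\right)^{2} = \frac{468549316}{239166225}$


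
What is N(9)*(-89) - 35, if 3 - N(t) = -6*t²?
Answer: -43556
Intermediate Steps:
N(t) = 3 + 6*t² (N(t) = 3 - (-6)*t² = 3 + 6*t²)
N(9)*(-89) - 35 = (3 + 6*9²)*(-89) - 35 = (3 + 6*81)*(-89) - 35 = (3 + 486)*(-89) - 35 = 489*(-89) - 35 = -43521 - 35 = -43556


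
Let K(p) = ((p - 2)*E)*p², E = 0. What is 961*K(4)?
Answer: 0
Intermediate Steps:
K(p) = 0 (K(p) = ((p - 2)*0)*p² = ((-2 + p)*0)*p² = 0*p² = 0)
961*K(4) = 961*0 = 0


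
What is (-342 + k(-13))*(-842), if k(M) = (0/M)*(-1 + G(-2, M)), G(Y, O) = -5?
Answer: 287964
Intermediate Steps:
k(M) = 0 (k(M) = (0/M)*(-1 - 5) = 0*(-6) = 0)
(-342 + k(-13))*(-842) = (-342 + 0)*(-842) = -342*(-842) = 287964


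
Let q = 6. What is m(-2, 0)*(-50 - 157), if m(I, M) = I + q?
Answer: -828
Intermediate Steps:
m(I, M) = 6 + I (m(I, M) = I + 6 = 6 + I)
m(-2, 0)*(-50 - 157) = (6 - 2)*(-50 - 157) = 4*(-207) = -828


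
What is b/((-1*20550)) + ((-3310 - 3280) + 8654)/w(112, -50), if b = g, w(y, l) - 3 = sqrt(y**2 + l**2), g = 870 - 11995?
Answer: 1600751/12358770 + 4128*sqrt(3761)/15035 ≈ 16.967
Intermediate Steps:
g = -11125
w(y, l) = 3 + sqrt(l**2 + y**2) (w(y, l) = 3 + sqrt(y**2 + l**2) = 3 + sqrt(l**2 + y**2))
b = -11125
b/((-1*20550)) + ((-3310 - 3280) + 8654)/w(112, -50) = -11125/((-1*20550)) + ((-3310 - 3280) + 8654)/(3 + sqrt((-50)**2 + 112**2)) = -11125/(-20550) + (-6590 + 8654)/(3 + sqrt(2500 + 12544)) = -11125*(-1/20550) + 2064/(3 + sqrt(15044)) = 445/822 + 2064/(3 + 2*sqrt(3761))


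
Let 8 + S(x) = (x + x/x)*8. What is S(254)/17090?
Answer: 1016/8545 ≈ 0.11890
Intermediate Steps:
S(x) = 8*x (S(x) = -8 + (x + x/x)*8 = -8 + (x + 1)*8 = -8 + (1 + x)*8 = -8 + (8 + 8*x) = 8*x)
S(254)/17090 = (8*254)/17090 = 2032*(1/17090) = 1016/8545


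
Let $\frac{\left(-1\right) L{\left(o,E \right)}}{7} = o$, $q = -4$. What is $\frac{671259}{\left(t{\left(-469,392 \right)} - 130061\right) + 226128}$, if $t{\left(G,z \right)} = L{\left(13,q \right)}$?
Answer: $\frac{223753}{31992} \approx 6.994$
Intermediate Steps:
$L{\left(o,E \right)} = - 7 o$
$t{\left(G,z \right)} = -91$ ($t{\left(G,z \right)} = \left(-7\right) 13 = -91$)
$\frac{671259}{\left(t{\left(-469,392 \right)} - 130061\right) + 226128} = \frac{671259}{\left(-91 - 130061\right) + 226128} = \frac{671259}{-130152 + 226128} = \frac{671259}{95976} = 671259 \cdot \frac{1}{95976} = \frac{223753}{31992}$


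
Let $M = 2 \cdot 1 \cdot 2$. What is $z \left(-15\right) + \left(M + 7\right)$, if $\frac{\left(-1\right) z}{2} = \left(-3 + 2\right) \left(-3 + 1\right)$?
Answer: $71$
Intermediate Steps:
$M = 4$ ($M = 2 \cdot 2 = 4$)
$z = -4$ ($z = - 2 \left(-3 + 2\right) \left(-3 + 1\right) = - 2 \left(\left(-1\right) \left(-2\right)\right) = \left(-2\right) 2 = -4$)
$z \left(-15\right) + \left(M + 7\right) = \left(-4\right) \left(-15\right) + \left(4 + 7\right) = 60 + 11 = 71$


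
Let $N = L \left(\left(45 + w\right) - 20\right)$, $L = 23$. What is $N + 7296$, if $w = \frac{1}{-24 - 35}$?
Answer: $\frac{464366}{59} \approx 7870.6$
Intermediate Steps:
$w = - \frac{1}{59}$ ($w = \frac{1}{-59} = - \frac{1}{59} \approx -0.016949$)
$N = \frac{33902}{59}$ ($N = 23 \left(\left(45 - \frac{1}{59}\right) - 20\right) = 23 \left(\frac{2654}{59} - 20\right) = 23 \cdot \frac{1474}{59} = \frac{33902}{59} \approx 574.61$)
$N + 7296 = \frac{33902}{59} + 7296 = \frac{464366}{59}$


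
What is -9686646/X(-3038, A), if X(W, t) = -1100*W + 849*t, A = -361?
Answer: -9686646/3035311 ≈ -3.1913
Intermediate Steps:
-9686646/X(-3038, A) = -9686646/(-1100*(-3038) + 849*(-361)) = -9686646/(3341800 - 306489) = -9686646/3035311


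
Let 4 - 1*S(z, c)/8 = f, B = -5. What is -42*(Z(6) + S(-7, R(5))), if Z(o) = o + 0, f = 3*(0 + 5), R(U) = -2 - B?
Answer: 3444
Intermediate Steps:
R(U) = 3 (R(U) = -2 - 1*(-5) = -2 + 5 = 3)
f = 15 (f = 3*5 = 15)
Z(o) = o
S(z, c) = -88 (S(z, c) = 32 - 8*15 = 32 - 120 = -88)
-42*(Z(6) + S(-7, R(5))) = -42*(6 - 88) = -42*(-82) = 3444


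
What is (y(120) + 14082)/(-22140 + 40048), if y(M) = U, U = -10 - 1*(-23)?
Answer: 14095/17908 ≈ 0.78708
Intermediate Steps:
U = 13 (U = -10 + 23 = 13)
y(M) = 13
(y(120) + 14082)/(-22140 + 40048) = (13 + 14082)/(-22140 + 40048) = 14095/17908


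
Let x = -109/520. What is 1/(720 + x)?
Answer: 520/374291 ≈ 0.0013893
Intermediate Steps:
x = -109/520 (x = -109*1/520 = -109/520 ≈ -0.20962)
1/(720 + x) = 1/(720 - 109/520) = 1/(374291/520) = 520/374291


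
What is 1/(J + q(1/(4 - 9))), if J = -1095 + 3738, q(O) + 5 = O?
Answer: 5/13189 ≈ 0.00037910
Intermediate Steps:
q(O) = -5 + O
J = 2643
1/(J + q(1/(4 - 9))) = 1/(2643 + (-5 + 1/(4 - 9))) = 1/(2643 + (-5 + 1/(-5))) = 1/(2643 + (-5 - ⅕)) = 1/(2643 - 26/5) = 1/(13189/5) = 5/13189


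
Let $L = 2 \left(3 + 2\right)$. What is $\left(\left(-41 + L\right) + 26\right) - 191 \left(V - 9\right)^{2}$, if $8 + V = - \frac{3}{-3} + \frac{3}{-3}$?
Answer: $-55204$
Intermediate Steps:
$L = 10$ ($L = 2 \cdot 5 = 10$)
$V = -8$ ($V = -8 + \left(- \frac{3}{-3} + \frac{3}{-3}\right) = -8 + \left(\left(-3\right) \left(- \frac{1}{3}\right) + 3 \left(- \frac{1}{3}\right)\right) = -8 + \left(1 - 1\right) = -8 + 0 = -8$)
$\left(\left(-41 + L\right) + 26\right) - 191 \left(V - 9\right)^{2} = \left(\left(-41 + 10\right) + 26\right) - 191 \left(-8 - 9\right)^{2} = \left(-31 + 26\right) - 191 \left(-8 - 9\right)^{2} = -5 - 191 \left(-17\right)^{2} = -5 - 55199 = -55204$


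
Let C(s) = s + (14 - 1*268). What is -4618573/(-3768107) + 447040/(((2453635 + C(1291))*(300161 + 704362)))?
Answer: 64706597321796793/52791489113612067 ≈ 1.2257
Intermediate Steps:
C(s) = -254 + s (C(s) = s + (14 - 268) = s - 254 = -254 + s)
-4618573/(-3768107) + 447040/(((2453635 + C(1291))*(300161 + 704362))) = -4618573/(-3768107) + 447040/(((2453635 + (-254 + 1291))*(300161 + 704362))) = -4618573*(-1/3768107) + 447040/(((2453635 + 1037)*1004523)) = 4618573/3768107 + 447040/((2454672*1004523)) = 4618573/3768107 + 447040/2465774481456 = 4618573/3768107 + 447040*(1/2465774481456) = 4618573/3768107 + 2540/14010082281 = 64706597321796793/52791489113612067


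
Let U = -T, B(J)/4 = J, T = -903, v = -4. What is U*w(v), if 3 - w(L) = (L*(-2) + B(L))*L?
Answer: -26187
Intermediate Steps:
B(J) = 4*J
w(L) = 3 - 2*L² (w(L) = 3 - (L*(-2) + 4*L)*L = 3 - (-2*L + 4*L)*L = 3 - 2*L*L = 3 - 2*L²)
U = 903 (U = -1*(-903) = 903)
U*w(v) = 903*(3 - 2*(-4)²) = 903*(3 - 2*16) = 903*(3 - 32) = 903*(-29) = -26187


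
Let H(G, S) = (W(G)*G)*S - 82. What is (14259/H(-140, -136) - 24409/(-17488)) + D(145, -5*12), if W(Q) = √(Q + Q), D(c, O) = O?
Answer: -26007658064668687/443784471253328 - 135745680*I*√70/25376513681 ≈ -58.604 - 0.044755*I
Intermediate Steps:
W(Q) = √2*√Q (W(Q) = √(2*Q) = √2*√Q)
H(G, S) = -82 + S*√2*G^(3/2) (H(G, S) = ((√2*√G)*G)*S - 82 = (√2*G^(3/2))*S - 82 = S*√2*G^(3/2) - 82 = -82 + S*√2*G^(3/2))
(14259/H(-140, -136) - 24409/(-17488)) + D(145, -5*12) = (14259/(-82 - 136*√2*(-140)^(3/2)) - 24409/(-17488)) - 5*12 = (14259/(-82 - 136*√2*(-280*I*√35)) - 24409*(-1/17488)) - 60 = (14259/(-82 + 38080*I*√70) + 24409/17488) - 60 = (24409/17488 + 14259/(-82 + 38080*I*√70)) - 60 = -1024871/17488 + 14259/(-82 + 38080*I*√70)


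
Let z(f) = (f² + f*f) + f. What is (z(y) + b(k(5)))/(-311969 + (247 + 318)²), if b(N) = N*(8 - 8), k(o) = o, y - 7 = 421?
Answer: 91699/1814 ≈ 50.551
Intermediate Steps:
y = 428 (y = 7 + 421 = 428)
b(N) = 0 (b(N) = N*0 = 0)
z(f) = f + 2*f² (z(f) = (f² + f²) + f = 2*f² + f = f + 2*f²)
(z(y) + b(k(5)))/(-311969 + (247 + 318)²) = (428*(1 + 2*428) + 0)/(-311969 + (247 + 318)²) = (428*(1 + 856) + 0)/(-311969 + 565²) = (428*857 + 0)/(-311969 + 319225) = (366796 + 0)/7256 = 366796*(1/7256) = 91699/1814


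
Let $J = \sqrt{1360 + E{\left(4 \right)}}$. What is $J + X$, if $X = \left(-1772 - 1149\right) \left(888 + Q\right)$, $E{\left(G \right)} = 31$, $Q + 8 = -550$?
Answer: $-963930 + \sqrt{1391} \approx -9.6389 \cdot 10^{5}$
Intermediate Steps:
$Q = -558$ ($Q = -8 - 550 = -558$)
$X = -963930$ ($X = \left(-1772 - 1149\right) \left(888 - 558\right) = \left(-2921\right) 330 = -963930$)
$J = \sqrt{1391}$ ($J = \sqrt{1360 + 31} = \sqrt{1391} \approx 37.296$)
$J + X = \sqrt{1391} - 963930 = -963930 + \sqrt{1391}$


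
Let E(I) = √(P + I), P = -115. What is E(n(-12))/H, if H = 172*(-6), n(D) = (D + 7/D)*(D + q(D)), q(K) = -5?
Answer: -√3561/6192 ≈ -0.0096373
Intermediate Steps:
n(D) = (-5 + D)*(D + 7/D) (n(D) = (D + 7/D)*(D - 5) = (D + 7/D)*(-5 + D) = (-5 + D)*(D + 7/D))
E(I) = √(-115 + I)
H = -1032
E(n(-12))/H = √(-115 + (7 + (-12)² - 35/(-12) - 5*(-12)))/(-1032) = √(-115 + (7 + 144 - 35*(-1/12) + 60))*(-1/1032) = √(-115 + (7 + 144 + 35/12 + 60))*(-1/1032) = √(-115 + 2567/12)*(-1/1032) = √(1187/12)*(-1/1032) = (√3561/6)*(-1/1032) = -√3561/6192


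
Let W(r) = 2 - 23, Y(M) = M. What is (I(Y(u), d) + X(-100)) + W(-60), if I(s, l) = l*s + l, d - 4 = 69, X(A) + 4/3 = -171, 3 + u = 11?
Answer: 1391/3 ≈ 463.67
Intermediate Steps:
u = 8 (u = -3 + 11 = 8)
X(A) = -517/3 (X(A) = -4/3 - 171 = -517/3)
W(r) = -21
d = 73 (d = 4 + 69 = 73)
I(s, l) = l + l*s
(I(Y(u), d) + X(-100)) + W(-60) = (73*(1 + 8) - 517/3) - 21 = (73*9 - 517/3) - 21 = (657 - 517/3) - 21 = 1454/3 - 21 = 1391/3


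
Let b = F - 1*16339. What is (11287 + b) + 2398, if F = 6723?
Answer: 4069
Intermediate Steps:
b = -9616 (b = 6723 - 1*16339 = 6723 - 16339 = -9616)
(11287 + b) + 2398 = (11287 - 9616) + 2398 = 1671 + 2398 = 4069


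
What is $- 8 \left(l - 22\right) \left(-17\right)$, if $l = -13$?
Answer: $-4760$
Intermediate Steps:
$- 8 \left(l - 22\right) \left(-17\right) = - 8 \left(-13 - 22\right) \left(-17\right) = \left(-8\right) \left(-35\right) \left(-17\right) = 280 \left(-17\right) = -4760$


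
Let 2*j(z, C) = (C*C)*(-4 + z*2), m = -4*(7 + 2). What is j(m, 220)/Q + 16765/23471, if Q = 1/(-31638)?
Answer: 407320267205/7 ≈ 5.8189e+10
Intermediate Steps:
Q = -1/31638 ≈ -3.1608e-5
m = -36 (m = -4*9 = -36)
j(z, C) = C²*(-4 + 2*z)/2 (j(z, C) = ((C*C)*(-4 + z*2))/2 = (C²*(-4 + 2*z))/2 = C²*(-4 + 2*z)/2)
j(m, 220)/Q + 16765/23471 = (220²*(-2 - 36))/(-1/31638) + 16765/23471 = (48400*(-38))*(-31638) + 16765*(1/23471) = -1839200*(-31638) + 5/7 = 58188609600 + 5/7 = 407320267205/7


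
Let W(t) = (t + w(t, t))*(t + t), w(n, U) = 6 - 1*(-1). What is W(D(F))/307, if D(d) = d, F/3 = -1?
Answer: -24/307 ≈ -0.078176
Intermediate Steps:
w(n, U) = 7 (w(n, U) = 6 + 1 = 7)
F = -3 (F = 3*(-1) = -3)
W(t) = 2*t*(7 + t) (W(t) = (t + 7)*(t + t) = (7 + t)*(2*t) = 2*t*(7 + t))
W(D(F))/307 = (2*(-3)*(7 - 3))/307 = (2*(-3)*4)*(1/307) = -24*1/307 = -24/307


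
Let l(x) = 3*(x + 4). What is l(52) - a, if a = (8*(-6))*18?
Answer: 1032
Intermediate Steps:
l(x) = 12 + 3*x (l(x) = 3*(4 + x) = 12 + 3*x)
a = -864 (a = -48*18 = -864)
l(52) - a = (12 + 3*52) - 1*(-864) = (12 + 156) + 864 = 168 + 864 = 1032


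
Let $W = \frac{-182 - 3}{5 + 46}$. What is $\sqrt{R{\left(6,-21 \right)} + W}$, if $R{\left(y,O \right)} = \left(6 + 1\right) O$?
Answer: $\frac{i \sqrt{391782}}{51} \approx 12.273 i$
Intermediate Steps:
$W = - \frac{185}{51} \approx -3.6274$
$R{\left(y,O \right)} = 7 O$
$\sqrt{R{\left(6,-21 \right)} + W} = \sqrt{7 \left(-21\right) - \frac{185}{51}} = \sqrt{-147 - \frac{185}{51}} = \sqrt{- \frac{7682}{51}} = \frac{i \sqrt{391782}}{51}$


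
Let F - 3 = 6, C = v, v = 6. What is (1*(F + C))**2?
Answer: 225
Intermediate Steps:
C = 6
F = 9 (F = 3 + 6 = 9)
(1*(F + C))**2 = (1*(9 + 6))**2 = (1*15)**2 = 15**2 = 225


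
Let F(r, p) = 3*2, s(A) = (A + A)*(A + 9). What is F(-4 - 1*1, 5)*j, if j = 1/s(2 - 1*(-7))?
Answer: 1/54 ≈ 0.018519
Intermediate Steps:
s(A) = 2*A*(9 + A) (s(A) = (2*A)*(9 + A) = 2*A*(9 + A))
F(r, p) = 6
j = 1/324 (j = 1/(2*(2 - 1*(-7))*(9 + (2 - 1*(-7)))) = 1/(2*(2 + 7)*(9 + (2 + 7))) = 1/(2*9*(9 + 9)) = 1/(2*9*18) = 1/324 ≈ 0.0030864)
F(-4 - 1*1, 5)*j = 6*(1/324) = 1/54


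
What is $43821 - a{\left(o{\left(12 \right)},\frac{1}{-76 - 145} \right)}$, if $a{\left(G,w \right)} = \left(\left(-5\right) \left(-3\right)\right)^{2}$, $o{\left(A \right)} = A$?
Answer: $43596$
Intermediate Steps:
$a{\left(G,w \right)} = 225$ ($a{\left(G,w \right)} = 15^{2} = 225$)
$43821 - a{\left(o{\left(12 \right)},\frac{1}{-76 - 145} \right)} = 43821 - 225 = 43596$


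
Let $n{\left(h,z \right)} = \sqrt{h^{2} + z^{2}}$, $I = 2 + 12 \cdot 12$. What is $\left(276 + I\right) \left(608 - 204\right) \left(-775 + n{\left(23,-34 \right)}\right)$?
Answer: $-132128200 + 170488 \sqrt{1685} \approx -1.2513 \cdot 10^{8}$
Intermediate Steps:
$I = 146$ ($I = 2 + 144 = 146$)
$\left(276 + I\right) \left(608 - 204\right) \left(-775 + n{\left(23,-34 \right)}\right) = \left(276 + 146\right) \left(608 - 204\right) \left(-775 + \sqrt{23^{2} + \left(-34\right)^{2}}\right) = 422 \cdot 404 \left(-775 + \sqrt{529 + 1156}\right) = 170488 \left(-775 + \sqrt{1685}\right) = -132128200 + 170488 \sqrt{1685}$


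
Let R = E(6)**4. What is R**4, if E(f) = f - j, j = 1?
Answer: 152587890625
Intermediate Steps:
E(f) = -1 + f (E(f) = f - 1*1 = f - 1 = -1 + f)
R = 625 (R = (-1 + 6)**4 = 5**4 = 625)
R**4 = 625**4 = 152587890625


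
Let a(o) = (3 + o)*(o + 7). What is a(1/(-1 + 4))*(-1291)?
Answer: -284020/9 ≈ -31558.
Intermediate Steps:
a(o) = (3 + o)*(7 + o)
a(1/(-1 + 4))*(-1291) = (21 + (1/(-1 + 4))² + 10/(-1 + 4))*(-1291) = (21 + (1/3)² + 10/3)*(-1291) = (21 + (⅓)² + 10*(⅓))*(-1291) = (21 + ⅑ + 10/3)*(-1291) = (220/9)*(-1291) = -284020/9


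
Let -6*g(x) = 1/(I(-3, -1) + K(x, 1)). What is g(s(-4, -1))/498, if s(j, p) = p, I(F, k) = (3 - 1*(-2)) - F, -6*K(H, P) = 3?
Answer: -1/22410 ≈ -4.4623e-5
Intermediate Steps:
K(H, P) = -½ (K(H, P) = -⅙*3 = -½)
I(F, k) = 5 - F (I(F, k) = (3 + 2) - F = 5 - F)
g(x) = -1/45 (g(x) = -1/(6*((5 - 1*(-3)) - ½)) = -1/(6*((5 + 3) - ½)) = -1/(6*(8 - ½)) = -1/(6*15/2) = -⅙*2/15 = -1/45)
g(s(-4, -1))/498 = -1/45/498 = -1/45*1/498 = -1/22410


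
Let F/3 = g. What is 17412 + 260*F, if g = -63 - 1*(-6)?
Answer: -27048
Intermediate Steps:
g = -57 (g = -63 + 6 = -57)
F = -171 (F = 3*(-57) = -171)
17412 + 260*F = 17412 + 260*(-171) = 17412 - 44460 = -27048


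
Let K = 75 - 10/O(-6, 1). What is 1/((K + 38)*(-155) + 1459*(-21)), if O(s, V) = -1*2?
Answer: -1/48929 ≈ -2.0438e-5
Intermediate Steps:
O(s, V) = -2
K = 80 (K = 75 - 10/(-2) = 75 - 10*(-1)/2 = 75 - 1*(-5) = 75 + 5 = 80)
1/((K + 38)*(-155) + 1459*(-21)) = 1/((80 + 38)*(-155) + 1459*(-21)) = 1/(118*(-155) - 30639) = 1/(-18290 - 30639) = 1/(-48929) = -1/48929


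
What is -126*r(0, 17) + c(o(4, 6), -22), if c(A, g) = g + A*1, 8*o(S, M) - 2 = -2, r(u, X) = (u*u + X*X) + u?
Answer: -36436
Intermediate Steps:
r(u, X) = u + X² + u² (r(u, X) = (u² + X²) + u = (X² + u²) + u = u + X² + u²)
o(S, M) = 0 (o(S, M) = ¼ + (⅛)*(-2) = ¼ - ¼ = 0)
c(A, g) = A + g (c(A, g) = g + A = A + g)
-126*r(0, 17) + c(o(4, 6), -22) = -126*(0 + 17² + 0²) + (0 - 22) = -126*(0 + 289 + 0) - 22 = -126*289 - 22 = -36414 - 22 = -36436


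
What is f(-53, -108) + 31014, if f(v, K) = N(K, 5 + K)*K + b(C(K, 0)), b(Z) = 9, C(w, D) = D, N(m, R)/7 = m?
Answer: 112671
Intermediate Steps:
N(m, R) = 7*m
f(v, K) = 9 + 7*K² (f(v, K) = (7*K)*K + 9 = 7*K² + 9 = 9 + 7*K²)
f(-53, -108) + 31014 = (9 + 7*(-108)²) + 31014 = (9 + 7*11664) + 31014 = (9 + 81648) + 31014 = 81657 + 31014 = 112671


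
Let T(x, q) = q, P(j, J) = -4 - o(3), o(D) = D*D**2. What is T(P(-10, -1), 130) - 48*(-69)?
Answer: 3442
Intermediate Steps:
o(D) = D**3
P(j, J) = -31 (P(j, J) = -4 - 1*3**3 = -4 - 1*27 = -4 - 27 = -31)
T(P(-10, -1), 130) - 48*(-69) = 130 - 48*(-69) = 130 - 1*(-3312) = 130 + 3312 = 3442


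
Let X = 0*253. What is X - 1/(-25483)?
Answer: 1/25483 ≈ 3.9242e-5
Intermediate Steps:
X = 0
X - 1/(-25483) = 0 - 1/(-25483) = 0 - 1*(-1/25483) = 0 + 1/25483 = 1/25483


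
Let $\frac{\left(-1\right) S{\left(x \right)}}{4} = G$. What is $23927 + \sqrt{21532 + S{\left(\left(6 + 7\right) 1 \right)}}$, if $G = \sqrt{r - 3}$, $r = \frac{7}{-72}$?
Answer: $23927 + \frac{\sqrt{193788 - 3 i \sqrt{446}}}{3} \approx 24074.0 - 0.023987 i$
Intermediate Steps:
$r = - \frac{7}{72}$ ($r = 7 \left(- \frac{1}{72}\right) = - \frac{7}{72} \approx -0.097222$)
$G = \frac{i \sqrt{446}}{12}$ ($G = \sqrt{- \frac{7}{72} - 3} = \sqrt{- \frac{223}{72}} = \frac{i \sqrt{446}}{12} \approx 1.7599 i$)
$S{\left(x \right)} = - \frac{i \sqrt{446}}{3}$ ($S{\left(x \right)} = - 4 \frac{i \sqrt{446}}{12} = - \frac{i \sqrt{446}}{3}$)
$23927 + \sqrt{21532 + S{\left(\left(6 + 7\right) 1 \right)}} = 23927 + \sqrt{21532 - \frac{i \sqrt{446}}{3}}$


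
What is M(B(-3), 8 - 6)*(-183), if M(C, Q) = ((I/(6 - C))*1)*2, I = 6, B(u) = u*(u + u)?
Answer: 183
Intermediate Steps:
B(u) = 2*u² (B(u) = u*(2*u) = 2*u²)
M(C, Q) = 12/(6 - C) (M(C, Q) = ((6/(6 - C))*1)*2 = (6/(6 - C))*2 = 12/(6 - C))
M(B(-3), 8 - 6)*(-183) = -12/(-6 + 2*(-3)²)*(-183) = -12/(-6 + 2*9)*(-183) = -12/(-6 + 18)*(-183) = -12/12*(-183) = -12*1/12*(-183) = -1*(-183) = 183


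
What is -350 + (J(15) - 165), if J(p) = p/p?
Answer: -514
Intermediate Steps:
J(p) = 1
-350 + (J(15) - 165) = -350 + (1 - 165) = -350 - 164 = -514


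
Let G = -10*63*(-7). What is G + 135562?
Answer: 139972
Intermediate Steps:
G = 4410 (G = -630*(-7) = 4410)
G + 135562 = 4410 + 135562 = 139972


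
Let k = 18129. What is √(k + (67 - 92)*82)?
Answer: √16079 ≈ 126.80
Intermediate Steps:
√(k + (67 - 92)*82) = √(18129 + (67 - 92)*82) = √(18129 - 25*82) = √(18129 - 2050) = √16079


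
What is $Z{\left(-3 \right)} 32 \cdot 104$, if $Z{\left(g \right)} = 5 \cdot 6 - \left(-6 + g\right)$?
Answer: $129792$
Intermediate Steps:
$Z{\left(g \right)} = 36 - g$ ($Z{\left(g \right)} = 30 - \left(-6 + g\right) = 36 - g$)
$Z{\left(-3 \right)} 32 \cdot 104 = \left(36 - -3\right) 32 \cdot 104 = \left(36 + 3\right) 32 \cdot 104 = 39 \cdot 32 \cdot 104 = 1248 \cdot 104 = 129792$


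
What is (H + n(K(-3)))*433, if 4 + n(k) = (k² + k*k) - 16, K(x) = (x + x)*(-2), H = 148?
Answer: 180128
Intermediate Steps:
K(x) = -4*x (K(x) = (2*x)*(-2) = -4*x)
n(k) = -20 + 2*k² (n(k) = -4 + ((k² + k*k) - 16) = -4 + ((k² + k²) - 16) = -4 + (2*k² - 16) = -4 + (-16 + 2*k²) = -20 + 2*k²)
(H + n(K(-3)))*433 = (148 + (-20 + 2*(-4*(-3))²))*433 = (148 + (-20 + 2*12²))*433 = (148 + (-20 + 2*144))*433 = (148 + (-20 + 288))*433 = (148 + 268)*433 = 416*433 = 180128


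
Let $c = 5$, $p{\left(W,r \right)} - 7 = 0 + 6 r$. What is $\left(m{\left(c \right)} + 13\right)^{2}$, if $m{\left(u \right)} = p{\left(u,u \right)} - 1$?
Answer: $2401$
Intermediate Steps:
$p{\left(W,r \right)} = 7 + 6 r$ ($p{\left(W,r \right)} = 7 + \left(0 + 6 r\right) = 7 + 6 r$)
$m{\left(u \right)} = 6 + 6 u$ ($m{\left(u \right)} = \left(7 + 6 u\right) - 1 = 6 + 6 u$)
$\left(m{\left(c \right)} + 13\right)^{2} = \left(\left(6 + 6 \cdot 5\right) + 13\right)^{2} = \left(\left(6 + 30\right) + 13\right)^{2} = \left(36 + 13\right)^{2} = 49^{2} = 2401$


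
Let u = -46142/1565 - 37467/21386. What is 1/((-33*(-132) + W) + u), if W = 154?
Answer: 33469090/149900167233 ≈ 0.00022328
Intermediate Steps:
u = -1045428667/33469090 (u = -46142*1/1565 - 37467*1/21386 = -46142/1565 - 37467/21386 = -1045428667/33469090 ≈ -31.236)
1/((-33*(-132) + W) + u) = 1/((-33*(-132) + 154) - 1045428667/33469090) = 1/((4356 + 154) - 1045428667/33469090) = 1/(4510 - 1045428667/33469090) = 1/(149900167233/33469090) = 33469090/149900167233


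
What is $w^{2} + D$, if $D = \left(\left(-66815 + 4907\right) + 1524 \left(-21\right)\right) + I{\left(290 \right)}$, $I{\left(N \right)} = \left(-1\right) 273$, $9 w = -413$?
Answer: $- \frac{7458416}{81} \approx -92079.0$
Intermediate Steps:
$w = - \frac{413}{9}$ ($w = \frac{1}{9} \left(-413\right) = - \frac{413}{9} \approx -45.889$)
$I{\left(N \right)} = -273$
$D = -94185$ ($D = \left(\left(-66815 + 4907\right) + 1524 \left(-21\right)\right) - 273 = \left(-61908 - 32004\right) - 273 = -93912 - 273 = -94185$)
$w^{2} + D = \left(- \frac{413}{9}\right)^{2} - 94185 = \frac{170569}{81} - 94185 = - \frac{7458416}{81}$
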